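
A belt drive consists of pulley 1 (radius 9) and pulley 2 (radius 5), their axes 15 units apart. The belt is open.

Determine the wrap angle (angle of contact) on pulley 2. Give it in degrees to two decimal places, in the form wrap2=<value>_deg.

open belt: β = asin((r2−r1)/C) = asin(-4/15) = -15.4660°
wrap1 = π − 2β = 210.9320°
wrap2 = π + 2β = 149.0680°

wrap2=149.07_deg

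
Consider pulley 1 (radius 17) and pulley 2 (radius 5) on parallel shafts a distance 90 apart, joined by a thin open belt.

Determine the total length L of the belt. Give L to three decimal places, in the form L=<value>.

open belt: β = asin((r2−r1)/C) = asin(-12/90) = -7.6623°
wrap1 = π − 2β = 195.3245°
wrap2 = π + 2β = 164.6755°
tangent length = C·cosβ = 89.1964
L = r1·wrap1 + r2·wrap2 + 2·C·cosβ = 17·3.4091 + 5·2.8741 + 2·89.1964 = 250.7174

L=250.717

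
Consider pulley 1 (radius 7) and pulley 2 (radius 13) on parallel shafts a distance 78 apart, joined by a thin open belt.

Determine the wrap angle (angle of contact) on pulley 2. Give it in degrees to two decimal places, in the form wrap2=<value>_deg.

wrap2=188.82_deg

open belt: β = asin((r2−r1)/C) = asin(6/78) = 4.4117°
wrap1 = π − 2β = 171.1765°
wrap2 = π + 2β = 188.8235°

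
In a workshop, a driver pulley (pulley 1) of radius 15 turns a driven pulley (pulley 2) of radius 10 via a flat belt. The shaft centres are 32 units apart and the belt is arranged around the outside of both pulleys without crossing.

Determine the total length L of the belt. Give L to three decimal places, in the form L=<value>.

open belt: β = asin((r2−r1)/C) = asin(-5/32) = -8.9893°
wrap1 = π − 2β = 197.9786°
wrap2 = π + 2β = 162.0214°
tangent length = C·cosβ = 31.6070
L = r1·wrap1 + r2·wrap2 + 2·C·cosβ = 15·3.4554 + 10·2.8278 + 2·31.6070 = 143.3227

L=143.323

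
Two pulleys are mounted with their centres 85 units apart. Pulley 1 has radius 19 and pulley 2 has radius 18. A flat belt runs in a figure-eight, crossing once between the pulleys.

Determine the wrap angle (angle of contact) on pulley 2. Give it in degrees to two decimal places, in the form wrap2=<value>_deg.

crossed belt: β = asin((r1+r2)/C) = asin(37/85) = 25.8040°
wrap1 = wrap2 = π + 2β = 231.6080°

wrap2=231.61_deg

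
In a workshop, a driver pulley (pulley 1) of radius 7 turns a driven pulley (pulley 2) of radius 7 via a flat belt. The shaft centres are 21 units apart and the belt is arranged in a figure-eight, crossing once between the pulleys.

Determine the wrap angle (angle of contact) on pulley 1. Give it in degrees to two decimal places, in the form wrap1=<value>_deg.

wrap1=263.62_deg

crossed belt: β = asin((r1+r2)/C) = asin(14/21) = 41.8103°
wrap1 = wrap2 = π + 2β = 263.6206°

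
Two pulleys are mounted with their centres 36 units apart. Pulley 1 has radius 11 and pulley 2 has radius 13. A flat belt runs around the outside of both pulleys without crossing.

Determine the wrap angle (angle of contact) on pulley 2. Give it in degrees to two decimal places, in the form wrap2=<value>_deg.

wrap2=186.37_deg

open belt: β = asin((r2−r1)/C) = asin(2/36) = 3.1847°
wrap1 = π − 2β = 173.6305°
wrap2 = π + 2β = 186.3695°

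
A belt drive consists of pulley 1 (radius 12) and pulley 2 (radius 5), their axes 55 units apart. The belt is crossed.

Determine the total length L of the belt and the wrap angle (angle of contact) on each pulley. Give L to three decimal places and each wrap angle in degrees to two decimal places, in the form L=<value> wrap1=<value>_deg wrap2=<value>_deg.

L=168.705 wrap1=216.01_deg wrap2=216.01_deg

crossed belt: β = asin((r1+r2)/C) = asin(17/55) = 18.0045°
wrap1 = wrap2 = π + 2β = 216.0089°
tangent length = C·cosβ = 52.3068
L = (r1+r2)·wrap + 2·C·cosβ = 17·3.7701 + 2·52.3068 = 168.7047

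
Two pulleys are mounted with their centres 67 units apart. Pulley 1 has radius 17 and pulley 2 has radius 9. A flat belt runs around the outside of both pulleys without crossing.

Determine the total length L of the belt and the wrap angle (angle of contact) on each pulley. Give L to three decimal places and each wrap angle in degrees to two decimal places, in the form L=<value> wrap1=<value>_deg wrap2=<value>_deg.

open belt: β = asin((r2−r1)/C) = asin(-8/67) = -6.8576°
wrap1 = π − 2β = 193.7153°
wrap2 = π + 2β = 166.2847°
tangent length = C·cosβ = 66.5207
L = r1·wrap1 + r2·wrap2 + 2·C·cosβ = 17·3.3810 + 9·2.9022 + 2·66.5207 = 216.6378

L=216.638 wrap1=193.72_deg wrap2=166.28_deg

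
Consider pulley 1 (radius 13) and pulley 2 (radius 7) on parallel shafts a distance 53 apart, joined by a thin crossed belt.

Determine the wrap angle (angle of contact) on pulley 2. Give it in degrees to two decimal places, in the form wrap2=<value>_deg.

crossed belt: β = asin((r1+r2)/C) = asin(20/53) = 22.1702°
wrap1 = wrap2 = π + 2β = 224.3403°

wrap2=224.34_deg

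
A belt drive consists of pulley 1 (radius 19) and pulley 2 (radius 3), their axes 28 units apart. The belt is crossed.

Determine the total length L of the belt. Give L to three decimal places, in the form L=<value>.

L=143.525

crossed belt: β = asin((r1+r2)/C) = asin(22/28) = 51.7868°
wrap1 = wrap2 = π + 2β = 283.5736°
tangent length = C·cosβ = 17.3205
L = (r1+r2)·wrap + 2·C·cosβ = 22·4.9493 + 2·17.3205 = 143.5255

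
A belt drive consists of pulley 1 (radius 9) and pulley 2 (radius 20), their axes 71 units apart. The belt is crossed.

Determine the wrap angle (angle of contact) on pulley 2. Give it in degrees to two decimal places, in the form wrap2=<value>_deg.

wrap2=228.22_deg

crossed belt: β = asin((r1+r2)/C) = asin(29/71) = 24.1075°
wrap1 = wrap2 = π + 2β = 228.2151°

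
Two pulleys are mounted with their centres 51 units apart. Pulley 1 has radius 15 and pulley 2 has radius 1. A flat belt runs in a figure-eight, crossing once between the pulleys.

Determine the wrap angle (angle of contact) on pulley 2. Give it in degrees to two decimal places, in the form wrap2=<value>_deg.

wrap2=216.57_deg

crossed belt: β = asin((r1+r2)/C) = asin(16/51) = 18.2839°
wrap1 = wrap2 = π + 2β = 216.5678°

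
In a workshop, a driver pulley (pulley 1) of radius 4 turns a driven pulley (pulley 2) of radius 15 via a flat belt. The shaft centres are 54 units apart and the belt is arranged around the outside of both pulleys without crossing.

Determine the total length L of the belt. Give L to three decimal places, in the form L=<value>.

L=169.939

open belt: β = asin((r2−r1)/C) = asin(11/54) = 11.7536°
wrap1 = π − 2β = 156.4927°
wrap2 = π + 2β = 203.5073°
tangent length = C·cosβ = 52.8678
L = r1·wrap1 + r2·wrap2 + 2·C·cosβ = 4·2.7313 + 15·3.5519 + 2·52.8678 = 169.9388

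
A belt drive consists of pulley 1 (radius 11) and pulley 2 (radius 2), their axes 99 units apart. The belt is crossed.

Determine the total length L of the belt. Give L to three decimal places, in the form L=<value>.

crossed belt: β = asin((r1+r2)/C) = asin(13/99) = 7.5455°
wrap1 = wrap2 = π + 2β = 195.0910°
tangent length = C·cosβ = 98.1428
L = (r1+r2)·wrap + 2·C·cosβ = 13·3.4050 + 2·98.1428 = 240.5502

L=240.550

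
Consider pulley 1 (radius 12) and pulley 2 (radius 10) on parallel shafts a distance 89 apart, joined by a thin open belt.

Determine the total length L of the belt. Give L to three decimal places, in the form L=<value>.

L=247.160

open belt: β = asin((r2−r1)/C) = asin(-2/89) = -1.2877°
wrap1 = π − 2β = 182.5753°
wrap2 = π + 2β = 177.4247°
tangent length = C·cosβ = 88.9775
L = r1·wrap1 + r2·wrap2 + 2·C·cosβ = 12·3.1865 + 10·3.0966 + 2·88.9775 = 247.1600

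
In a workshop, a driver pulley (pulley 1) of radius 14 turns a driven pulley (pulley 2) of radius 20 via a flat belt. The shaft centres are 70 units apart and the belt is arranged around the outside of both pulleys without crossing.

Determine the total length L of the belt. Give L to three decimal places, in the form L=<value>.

L=247.329

open belt: β = asin((r2−r1)/C) = asin(6/70) = 4.9171°
wrap1 = π − 2β = 170.1658°
wrap2 = π + 2β = 189.8342°
tangent length = C·cosβ = 69.7424
L = r1·wrap1 + r2·wrap2 + 2·C·cosβ = 14·2.9700 + 20·3.3132 + 2·69.7424 = 247.3288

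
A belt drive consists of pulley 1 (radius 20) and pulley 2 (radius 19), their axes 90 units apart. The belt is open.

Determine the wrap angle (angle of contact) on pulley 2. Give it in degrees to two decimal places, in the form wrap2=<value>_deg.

open belt: β = asin((r2−r1)/C) = asin(-1/90) = -0.6366°
wrap1 = π − 2β = 181.2733°
wrap2 = π + 2β = 178.7267°

wrap2=178.73_deg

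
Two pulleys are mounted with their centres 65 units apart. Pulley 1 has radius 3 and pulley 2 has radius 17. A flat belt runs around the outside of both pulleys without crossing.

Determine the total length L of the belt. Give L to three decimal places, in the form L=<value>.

L=195.859

open belt: β = asin((r2−r1)/C) = asin(14/65) = 12.4381°
wrap1 = π − 2β = 155.1238°
wrap2 = π + 2β = 204.8762°
tangent length = C·cosβ = 63.4744
L = r1·wrap1 + r2·wrap2 + 2·C·cosβ = 3·2.7074 + 17·3.5758 + 2·63.4744 = 195.8591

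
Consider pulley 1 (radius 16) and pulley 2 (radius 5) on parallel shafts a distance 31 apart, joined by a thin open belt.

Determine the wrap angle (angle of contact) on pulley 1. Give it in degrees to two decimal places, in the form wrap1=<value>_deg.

open belt: β = asin((r2−r1)/C) = asin(-11/31) = -20.7836°
wrap1 = π − 2β = 221.5671°
wrap2 = π + 2β = 138.4329°

wrap1=221.57_deg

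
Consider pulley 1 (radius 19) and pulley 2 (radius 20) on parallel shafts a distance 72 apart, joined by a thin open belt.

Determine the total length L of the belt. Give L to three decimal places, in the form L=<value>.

L=266.536

open belt: β = asin((r2−r1)/C) = asin(1/72) = 0.7958°
wrap1 = π − 2β = 178.4084°
wrap2 = π + 2β = 181.5916°
tangent length = C·cosβ = 71.9931
L = r1·wrap1 + r2·wrap2 + 2·C·cosβ = 19·3.1138 + 20·3.1694 + 2·71.9931 = 266.5360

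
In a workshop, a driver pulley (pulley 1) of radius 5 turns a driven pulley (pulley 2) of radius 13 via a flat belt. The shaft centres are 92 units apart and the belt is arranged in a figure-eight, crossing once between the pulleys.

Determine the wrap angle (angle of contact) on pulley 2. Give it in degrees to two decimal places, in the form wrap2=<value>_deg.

crossed belt: β = asin((r1+r2)/C) = asin(18/92) = 11.2828°
wrap1 = wrap2 = π + 2β = 202.5656°

wrap2=202.57_deg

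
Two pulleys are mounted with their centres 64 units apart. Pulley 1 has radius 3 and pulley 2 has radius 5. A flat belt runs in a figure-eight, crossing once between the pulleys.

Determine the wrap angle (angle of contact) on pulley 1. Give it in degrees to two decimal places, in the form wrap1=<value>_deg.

crossed belt: β = asin((r1+r2)/C) = asin(8/64) = 7.1808°
wrap1 = wrap2 = π + 2β = 194.3615°

wrap1=194.36_deg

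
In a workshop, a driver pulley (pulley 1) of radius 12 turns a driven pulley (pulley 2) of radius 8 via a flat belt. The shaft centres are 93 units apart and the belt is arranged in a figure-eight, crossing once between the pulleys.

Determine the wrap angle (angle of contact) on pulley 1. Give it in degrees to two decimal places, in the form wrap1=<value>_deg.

crossed belt: β = asin((r1+r2)/C) = asin(20/93) = 12.4187°
wrap1 = wrap2 = π + 2β = 204.8374°

wrap1=204.84_deg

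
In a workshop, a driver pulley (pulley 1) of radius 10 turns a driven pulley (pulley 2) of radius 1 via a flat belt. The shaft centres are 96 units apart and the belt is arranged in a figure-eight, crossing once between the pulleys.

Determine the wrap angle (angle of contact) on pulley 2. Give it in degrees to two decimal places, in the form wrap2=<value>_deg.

wrap2=193.16_deg

crossed belt: β = asin((r1+r2)/C) = asin(11/96) = 6.5796°
wrap1 = wrap2 = π + 2β = 193.1592°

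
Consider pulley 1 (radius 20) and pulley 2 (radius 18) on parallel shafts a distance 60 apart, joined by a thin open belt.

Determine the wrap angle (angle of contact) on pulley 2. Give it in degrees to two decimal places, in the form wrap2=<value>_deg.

open belt: β = asin((r2−r1)/C) = asin(-2/60) = -1.9102°
wrap1 = π − 2β = 183.8204°
wrap2 = π + 2β = 176.1796°

wrap2=176.18_deg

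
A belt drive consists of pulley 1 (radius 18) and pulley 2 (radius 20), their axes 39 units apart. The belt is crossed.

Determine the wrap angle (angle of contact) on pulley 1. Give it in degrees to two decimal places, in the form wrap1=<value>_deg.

crossed belt: β = asin((r1+r2)/C) = asin(38/39) = 76.9972°
wrap1 = wrap2 = π + 2β = 333.9944°

wrap1=333.99_deg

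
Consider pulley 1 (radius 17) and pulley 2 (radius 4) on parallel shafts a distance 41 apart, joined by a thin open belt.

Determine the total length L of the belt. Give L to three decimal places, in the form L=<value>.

L=152.131

open belt: β = asin((r2−r1)/C) = asin(-13/41) = -18.4860°
wrap1 = π − 2β = 216.9720°
wrap2 = π + 2β = 143.0280°
tangent length = C·cosβ = 38.8844
L = r1·wrap1 + r2·wrap2 + 2·C·cosβ = 17·3.7869 + 4·2.4963 + 2·38.8844 = 152.1310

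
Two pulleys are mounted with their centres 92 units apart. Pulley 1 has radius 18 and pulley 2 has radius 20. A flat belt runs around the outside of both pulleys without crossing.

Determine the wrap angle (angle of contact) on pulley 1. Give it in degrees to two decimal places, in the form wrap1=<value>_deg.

wrap1=177.51_deg

open belt: β = asin((r2−r1)/C) = asin(2/92) = 1.2457°
wrap1 = π − 2β = 177.5087°
wrap2 = π + 2β = 182.4913°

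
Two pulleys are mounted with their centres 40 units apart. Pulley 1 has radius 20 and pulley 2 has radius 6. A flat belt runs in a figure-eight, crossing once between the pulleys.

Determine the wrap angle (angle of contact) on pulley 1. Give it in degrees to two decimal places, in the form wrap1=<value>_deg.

crossed belt: β = asin((r1+r2)/C) = asin(26/40) = 40.5416°
wrap1 = wrap2 = π + 2β = 261.0832°

wrap1=261.08_deg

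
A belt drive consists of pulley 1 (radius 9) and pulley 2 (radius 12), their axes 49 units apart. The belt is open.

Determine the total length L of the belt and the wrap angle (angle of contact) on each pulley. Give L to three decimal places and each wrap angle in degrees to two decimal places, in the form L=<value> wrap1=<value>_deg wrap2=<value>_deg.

open belt: β = asin((r2−r1)/C) = asin(3/49) = 3.5101°
wrap1 = π − 2β = 172.9798°
wrap2 = π + 2β = 187.0202°
tangent length = C·cosβ = 48.9081
L = r1·wrap1 + r2·wrap2 + 2·C·cosβ = 9·3.0191 + 12·3.2641 + 2·48.9081 = 164.1572

L=164.157 wrap1=172.98_deg wrap2=187.02_deg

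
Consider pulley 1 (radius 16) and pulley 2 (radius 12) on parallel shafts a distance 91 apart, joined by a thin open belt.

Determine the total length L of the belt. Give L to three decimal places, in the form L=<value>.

L=270.140

open belt: β = asin((r2−r1)/C) = asin(-4/91) = -2.5193°
wrap1 = π − 2β = 185.0386°
wrap2 = π + 2β = 174.9614°
tangent length = C·cosβ = 90.9120
L = r1·wrap1 + r2·wrap2 + 2·C·cosβ = 16·3.2295 + 12·3.0537 + 2·90.9120 = 270.1404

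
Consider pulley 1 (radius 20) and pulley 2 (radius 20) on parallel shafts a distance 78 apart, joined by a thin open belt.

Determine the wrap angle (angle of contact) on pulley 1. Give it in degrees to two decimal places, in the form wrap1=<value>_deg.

wrap1=180.00_deg

open belt: β = asin((r2−r1)/C) = asin(0/78) = 0.0000°
wrap1 = π − 2β = 180.0000°
wrap2 = π + 2β = 180.0000°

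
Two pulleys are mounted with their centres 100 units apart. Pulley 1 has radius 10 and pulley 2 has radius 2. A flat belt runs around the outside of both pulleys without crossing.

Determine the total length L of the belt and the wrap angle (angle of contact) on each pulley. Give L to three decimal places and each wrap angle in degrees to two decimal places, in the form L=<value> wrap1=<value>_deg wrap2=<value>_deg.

open belt: β = asin((r2−r1)/C) = asin(-8/100) = -4.5886°
wrap1 = π − 2β = 189.1771°
wrap2 = π + 2β = 170.8229°
tangent length = C·cosβ = 99.6795
L = r1·wrap1 + r2·wrap2 + 2·C·cosβ = 10·3.3018 + 2·2.9814 + 2·99.6795 = 238.3395

L=238.339 wrap1=189.18_deg wrap2=170.82_deg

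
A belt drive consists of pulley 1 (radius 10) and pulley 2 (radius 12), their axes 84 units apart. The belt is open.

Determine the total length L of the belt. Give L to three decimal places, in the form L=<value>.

L=237.163

open belt: β = asin((r2−r1)/C) = asin(2/84) = 1.3643°
wrap1 = π − 2β = 177.2714°
wrap2 = π + 2β = 182.7286°
tangent length = C·cosβ = 83.9762
L = r1·wrap1 + r2·wrap2 + 2·C·cosβ = 10·3.0940 + 12·3.1892 + 2·83.9762 = 237.1627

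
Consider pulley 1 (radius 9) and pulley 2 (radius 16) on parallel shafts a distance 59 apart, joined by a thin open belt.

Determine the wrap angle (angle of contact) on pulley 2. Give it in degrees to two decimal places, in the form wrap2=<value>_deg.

open belt: β = asin((r2−r1)/C) = asin(7/59) = 6.8139°
wrap1 = π − 2β = 166.3723°
wrap2 = π + 2β = 193.6277°

wrap2=193.63_deg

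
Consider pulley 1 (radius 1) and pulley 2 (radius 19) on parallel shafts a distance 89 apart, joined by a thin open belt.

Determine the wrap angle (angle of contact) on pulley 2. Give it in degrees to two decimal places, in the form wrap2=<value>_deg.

wrap2=203.34_deg

open belt: β = asin((r2−r1)/C) = asin(18/89) = 11.6684°
wrap1 = π − 2β = 156.6632°
wrap2 = π + 2β = 203.3368°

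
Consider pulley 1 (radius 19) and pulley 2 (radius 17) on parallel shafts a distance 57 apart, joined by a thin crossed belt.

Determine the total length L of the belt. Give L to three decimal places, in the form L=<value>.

L=250.701

crossed belt: β = asin((r1+r2)/C) = asin(36/57) = 39.1667°
wrap1 = wrap2 = π + 2β = 258.3334°
tangent length = C·cosβ = 44.1928
L = (r1+r2)·wrap + 2·C·cosβ = 36·4.5088 + 2·44.1928 = 250.7012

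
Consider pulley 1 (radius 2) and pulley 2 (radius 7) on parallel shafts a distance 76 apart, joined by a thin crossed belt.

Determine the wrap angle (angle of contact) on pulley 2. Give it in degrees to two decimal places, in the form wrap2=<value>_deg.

wrap2=193.60_deg

crossed belt: β = asin((r1+r2)/C) = asin(9/76) = 6.8010°
wrap1 = wrap2 = π + 2β = 193.6020°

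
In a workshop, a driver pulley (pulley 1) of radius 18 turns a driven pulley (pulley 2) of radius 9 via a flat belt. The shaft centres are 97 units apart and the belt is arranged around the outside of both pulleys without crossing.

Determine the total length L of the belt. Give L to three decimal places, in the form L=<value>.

open belt: β = asin((r2−r1)/C) = asin(-9/97) = -5.3238°
wrap1 = π − 2β = 190.6475°
wrap2 = π + 2β = 169.3525°
tangent length = C·cosβ = 96.5816
L = r1·wrap1 + r2·wrap2 + 2·C·cosβ = 18·3.3274 + 9·2.9558 + 2·96.5816 = 279.6587

L=279.659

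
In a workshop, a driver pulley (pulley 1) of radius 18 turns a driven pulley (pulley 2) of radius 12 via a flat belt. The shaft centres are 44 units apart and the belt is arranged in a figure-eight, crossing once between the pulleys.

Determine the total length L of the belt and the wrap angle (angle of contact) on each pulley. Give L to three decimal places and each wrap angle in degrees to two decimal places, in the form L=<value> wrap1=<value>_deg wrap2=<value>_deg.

crossed belt: β = asin((r1+r2)/C) = asin(30/44) = 42.9859°
wrap1 = wrap2 = π + 2β = 265.9718°
tangent length = C·cosβ = 32.1870
L = (r1+r2)·wrap + 2·C·cosβ = 30·4.6421 + 2·32.1870 = 203.6364

L=203.636 wrap1=265.97_deg wrap2=265.97_deg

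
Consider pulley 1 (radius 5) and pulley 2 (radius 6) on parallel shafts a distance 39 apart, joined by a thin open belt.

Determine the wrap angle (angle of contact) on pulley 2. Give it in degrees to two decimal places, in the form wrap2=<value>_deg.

wrap2=182.94_deg

open belt: β = asin((r2−r1)/C) = asin(1/39) = 1.4693°
wrap1 = π − 2β = 177.0614°
wrap2 = π + 2β = 182.9386°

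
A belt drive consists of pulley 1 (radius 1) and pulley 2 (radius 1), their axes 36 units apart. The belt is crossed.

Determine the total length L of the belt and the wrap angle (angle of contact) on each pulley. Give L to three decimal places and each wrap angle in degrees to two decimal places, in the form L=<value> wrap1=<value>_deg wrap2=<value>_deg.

crossed belt: β = asin((r1+r2)/C) = asin(2/36) = 3.1847°
wrap1 = wrap2 = π + 2β = 186.3695°
tangent length = C·cosβ = 35.9444
L = (r1+r2)·wrap + 2·C·cosβ = 2·3.2528 + 2·35.9444 = 78.3943

L=78.394 wrap1=186.37_deg wrap2=186.37_deg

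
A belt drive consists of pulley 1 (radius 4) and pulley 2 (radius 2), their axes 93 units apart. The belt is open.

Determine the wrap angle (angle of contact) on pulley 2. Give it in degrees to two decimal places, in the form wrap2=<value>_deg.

open belt: β = asin((r2−r1)/C) = asin(-2/93) = -1.2323°
wrap1 = π − 2β = 182.4645°
wrap2 = π + 2β = 177.5355°

wrap2=177.54_deg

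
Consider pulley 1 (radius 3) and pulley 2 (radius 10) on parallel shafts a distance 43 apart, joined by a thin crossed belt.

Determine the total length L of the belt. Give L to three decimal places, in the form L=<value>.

L=130.802

crossed belt: β = asin((r1+r2)/C) = asin(13/43) = 17.5973°
wrap1 = wrap2 = π + 2β = 215.1947°
tangent length = C·cosβ = 40.9878
L = (r1+r2)·wrap + 2·C·cosβ = 13·3.7559 + 2·40.9878 = 130.8017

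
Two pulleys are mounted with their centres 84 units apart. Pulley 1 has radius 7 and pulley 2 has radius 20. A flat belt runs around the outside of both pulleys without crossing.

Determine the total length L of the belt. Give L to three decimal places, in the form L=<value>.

L=254.839

open belt: β = asin((r2−r1)/C) = asin(13/84) = 8.9030°
wrap1 = π − 2β = 162.1940°
wrap2 = π + 2β = 197.8060°
tangent length = C·cosβ = 82.9880
L = r1·wrap1 + r2·wrap2 + 2·C·cosβ = 7·2.8308 + 20·3.4524 + 2·82.9880 = 254.8390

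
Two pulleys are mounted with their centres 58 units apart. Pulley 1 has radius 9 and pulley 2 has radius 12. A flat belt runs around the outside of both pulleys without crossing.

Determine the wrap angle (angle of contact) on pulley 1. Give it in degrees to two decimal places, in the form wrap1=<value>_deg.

wrap1=174.07_deg

open belt: β = asin((r2−r1)/C) = asin(3/58) = 2.9649°
wrap1 = π − 2β = 174.0702°
wrap2 = π + 2β = 185.9298°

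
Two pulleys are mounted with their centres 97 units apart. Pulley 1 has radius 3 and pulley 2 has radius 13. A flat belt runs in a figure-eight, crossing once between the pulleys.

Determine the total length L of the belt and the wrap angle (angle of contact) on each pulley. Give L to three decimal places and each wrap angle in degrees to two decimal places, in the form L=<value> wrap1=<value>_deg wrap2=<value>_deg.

L=246.911 wrap1=198.99_deg wrap2=198.99_deg

crossed belt: β = asin((r1+r2)/C) = asin(16/97) = 9.4942°
wrap1 = wrap2 = π + 2β = 198.9885°
tangent length = C·cosβ = 95.6713
L = (r1+r2)·wrap + 2·C·cosβ = 16·3.4730 + 2·95.6713 = 246.9107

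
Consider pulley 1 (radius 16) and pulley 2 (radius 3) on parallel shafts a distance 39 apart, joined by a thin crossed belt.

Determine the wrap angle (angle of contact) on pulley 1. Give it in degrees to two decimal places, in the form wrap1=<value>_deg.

wrap1=238.31_deg

crossed belt: β = asin((r1+r2)/C) = asin(19/39) = 29.1554°
wrap1 = wrap2 = π + 2β = 238.3107°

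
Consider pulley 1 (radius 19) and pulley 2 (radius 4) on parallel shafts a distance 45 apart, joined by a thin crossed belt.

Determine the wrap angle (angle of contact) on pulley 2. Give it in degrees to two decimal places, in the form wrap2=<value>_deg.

crossed belt: β = asin((r1+r2)/C) = asin(23/45) = 30.7379°
wrap1 = wrap2 = π + 2β = 241.4757°

wrap2=241.48_deg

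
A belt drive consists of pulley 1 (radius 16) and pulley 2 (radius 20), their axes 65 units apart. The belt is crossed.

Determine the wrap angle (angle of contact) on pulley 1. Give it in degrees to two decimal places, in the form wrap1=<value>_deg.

wrap1=247.26_deg

crossed belt: β = asin((r1+r2)/C) = asin(36/65) = 33.6313°
wrap1 = wrap2 = π + 2β = 247.2626°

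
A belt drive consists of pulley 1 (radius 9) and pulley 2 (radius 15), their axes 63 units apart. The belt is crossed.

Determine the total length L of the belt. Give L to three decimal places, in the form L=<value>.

crossed belt: β = asin((r1+r2)/C) = asin(24/63) = 22.3927°
wrap1 = wrap2 = π + 2β = 224.7854°
tangent length = C·cosβ = 58.2495
L = (r1+r2)·wrap + 2·C·cosβ = 24·3.9232 + 2·58.2495 = 210.6568

L=210.657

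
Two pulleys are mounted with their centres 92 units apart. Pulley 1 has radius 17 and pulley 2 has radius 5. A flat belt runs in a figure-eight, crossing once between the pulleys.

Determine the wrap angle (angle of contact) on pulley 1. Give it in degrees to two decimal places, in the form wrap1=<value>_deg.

wrap1=207.67_deg

crossed belt: β = asin((r1+r2)/C) = asin(22/92) = 13.8352°
wrap1 = wrap2 = π + 2β = 207.6704°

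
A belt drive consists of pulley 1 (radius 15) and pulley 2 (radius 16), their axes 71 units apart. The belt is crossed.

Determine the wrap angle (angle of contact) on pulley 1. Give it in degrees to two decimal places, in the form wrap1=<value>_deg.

wrap1=231.78_deg

crossed belt: β = asin((r1+r2)/C) = asin(31/71) = 25.8884°
wrap1 = wrap2 = π + 2β = 231.7768°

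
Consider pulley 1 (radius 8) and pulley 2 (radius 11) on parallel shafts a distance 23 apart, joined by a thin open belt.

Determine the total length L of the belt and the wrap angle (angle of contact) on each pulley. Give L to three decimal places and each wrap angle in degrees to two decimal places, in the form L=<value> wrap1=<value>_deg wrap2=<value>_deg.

open belt: β = asin((r2−r1)/C) = asin(3/23) = 7.4947°
wrap1 = π − 2β = 165.0106°
wrap2 = π + 2β = 194.9894°
tangent length = C·cosβ = 22.8035
L = r1·wrap1 + r2·wrap2 + 2·C·cosβ = 8·2.8800 + 11·3.4032 + 2·22.8035 = 106.0821

L=106.082 wrap1=165.01_deg wrap2=194.99_deg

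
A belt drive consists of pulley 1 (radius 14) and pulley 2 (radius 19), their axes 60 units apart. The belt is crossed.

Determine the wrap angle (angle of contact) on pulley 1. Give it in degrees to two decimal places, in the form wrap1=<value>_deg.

wrap1=246.73_deg

crossed belt: β = asin((r1+r2)/C) = asin(33/60) = 33.3670°
wrap1 = wrap2 = π + 2β = 246.7340°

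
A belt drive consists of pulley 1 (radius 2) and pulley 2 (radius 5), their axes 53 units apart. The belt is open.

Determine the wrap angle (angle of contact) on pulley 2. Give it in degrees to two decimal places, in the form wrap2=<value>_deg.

wrap2=186.49_deg

open belt: β = asin((r2−r1)/C) = asin(3/53) = 3.2449°
wrap1 = π − 2β = 173.5102°
wrap2 = π + 2β = 186.4898°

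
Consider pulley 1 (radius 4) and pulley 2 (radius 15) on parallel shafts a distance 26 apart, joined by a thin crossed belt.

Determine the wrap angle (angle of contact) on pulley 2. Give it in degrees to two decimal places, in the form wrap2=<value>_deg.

wrap2=273.90_deg

crossed belt: β = asin((r1+r2)/C) = asin(19/26) = 46.9509°
wrap1 = wrap2 = π + 2β = 273.9018°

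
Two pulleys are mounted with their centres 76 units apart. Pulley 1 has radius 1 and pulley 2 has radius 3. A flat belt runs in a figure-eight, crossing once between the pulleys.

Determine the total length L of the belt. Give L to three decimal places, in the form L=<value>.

L=164.777

crossed belt: β = asin((r1+r2)/C) = asin(4/76) = 3.0170°
wrap1 = wrap2 = π + 2β = 186.0339°
tangent length = C·cosβ = 75.8947
L = (r1+r2)·wrap + 2·C·cosβ = 4·3.2469 + 2·75.8947 = 164.7769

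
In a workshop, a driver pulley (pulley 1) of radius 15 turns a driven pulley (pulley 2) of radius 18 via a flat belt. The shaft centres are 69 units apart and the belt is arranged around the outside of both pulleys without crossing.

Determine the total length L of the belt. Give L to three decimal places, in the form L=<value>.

open belt: β = asin((r2−r1)/C) = asin(3/69) = 2.4919°
wrap1 = π − 2β = 175.0162°
wrap2 = π + 2β = 184.9838°
tangent length = C·cosβ = 68.9348
L = r1·wrap1 + r2·wrap2 + 2·C·cosβ = 15·3.0546 + 18·3.2286 + 2·68.9348 = 241.8030

L=241.803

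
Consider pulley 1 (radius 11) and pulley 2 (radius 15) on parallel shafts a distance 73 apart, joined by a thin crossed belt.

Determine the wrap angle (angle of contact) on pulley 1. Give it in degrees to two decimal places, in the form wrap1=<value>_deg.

wrap1=221.73_deg

crossed belt: β = asin((r1+r2)/C) = asin(26/73) = 20.8648°
wrap1 = wrap2 = π + 2β = 221.7296°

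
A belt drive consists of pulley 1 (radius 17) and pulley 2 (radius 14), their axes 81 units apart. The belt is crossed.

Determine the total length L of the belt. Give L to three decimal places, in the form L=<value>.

crossed belt: β = asin((r1+r2)/C) = asin(31/81) = 22.5020°
wrap1 = wrap2 = π + 2β = 225.0040°
tangent length = C·cosβ = 74.8331
L = (r1+r2)·wrap + 2·C·cosβ = 31·3.9271 + 2·74.8331 = 271.4052

L=271.405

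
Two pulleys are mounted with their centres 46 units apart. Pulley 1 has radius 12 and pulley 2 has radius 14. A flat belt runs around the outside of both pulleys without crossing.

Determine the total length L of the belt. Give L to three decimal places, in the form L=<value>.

open belt: β = asin((r2−r1)/C) = asin(2/46) = 2.4919°
wrap1 = π − 2β = 175.0162°
wrap2 = π + 2β = 184.9838°
tangent length = C·cosβ = 45.9565
L = r1·wrap1 + r2·wrap2 + 2·C·cosβ = 12·3.0546 + 14·3.2286 + 2·45.9565 = 173.7684

L=173.768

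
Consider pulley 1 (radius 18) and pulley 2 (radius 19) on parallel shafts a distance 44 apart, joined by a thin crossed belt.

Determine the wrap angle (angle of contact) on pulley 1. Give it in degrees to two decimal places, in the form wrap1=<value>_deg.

crossed belt: β = asin((r1+r2)/C) = asin(37/44) = 57.2362°
wrap1 = wrap2 = π + 2β = 294.4725°

wrap1=294.47_deg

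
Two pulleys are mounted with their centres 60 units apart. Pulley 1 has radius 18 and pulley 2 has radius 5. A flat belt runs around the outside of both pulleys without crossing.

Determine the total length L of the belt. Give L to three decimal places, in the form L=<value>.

L=195.084

open belt: β = asin((r2−r1)/C) = asin(-13/60) = -12.5133°
wrap1 = π − 2β = 205.0267°
wrap2 = π + 2β = 154.9733°
tangent length = C·cosβ = 58.5747
L = r1·wrap1 + r2·wrap2 + 2·C·cosβ = 18·3.5784 + 5·2.7048 + 2·58.5747 = 195.0845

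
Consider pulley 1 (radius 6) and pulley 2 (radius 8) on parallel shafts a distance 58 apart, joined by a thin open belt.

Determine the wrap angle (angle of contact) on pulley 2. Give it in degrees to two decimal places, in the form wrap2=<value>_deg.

wrap2=183.95_deg

open belt: β = asin((r2−r1)/C) = asin(2/58) = 1.9761°
wrap1 = π − 2β = 176.0478°
wrap2 = π + 2β = 183.9522°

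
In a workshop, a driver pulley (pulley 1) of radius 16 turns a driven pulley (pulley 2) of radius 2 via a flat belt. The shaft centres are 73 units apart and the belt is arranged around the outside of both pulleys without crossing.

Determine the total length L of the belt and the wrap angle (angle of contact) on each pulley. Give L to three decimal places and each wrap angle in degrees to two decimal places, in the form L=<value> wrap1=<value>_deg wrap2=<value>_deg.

open belt: β = asin((r2−r1)/C) = asin(-14/73) = -11.0567°
wrap1 = π − 2β = 202.1135°
wrap2 = π + 2β = 157.8865°
tangent length = C·cosβ = 71.6450
L = r1·wrap1 + r2·wrap2 + 2·C·cosβ = 16·3.5275 + 2·2.7556 + 2·71.6450 = 205.2419

L=205.242 wrap1=202.11_deg wrap2=157.89_deg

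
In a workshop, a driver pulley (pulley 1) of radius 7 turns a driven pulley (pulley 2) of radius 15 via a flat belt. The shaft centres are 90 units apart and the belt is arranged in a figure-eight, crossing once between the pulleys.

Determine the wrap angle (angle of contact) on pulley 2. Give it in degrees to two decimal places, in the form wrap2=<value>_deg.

wrap2=208.30_deg

crossed belt: β = asin((r1+r2)/C) = asin(22/90) = 14.1490°
wrap1 = wrap2 = π + 2β = 208.2980°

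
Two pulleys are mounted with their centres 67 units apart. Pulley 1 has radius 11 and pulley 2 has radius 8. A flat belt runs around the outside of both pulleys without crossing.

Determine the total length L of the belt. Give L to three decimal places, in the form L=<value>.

L=193.825

open belt: β = asin((r2−r1)/C) = asin(-3/67) = -2.5663°
wrap1 = π − 2β = 185.1327°
wrap2 = π + 2β = 174.8673°
tangent length = C·cosβ = 66.9328
L = r1·wrap1 + r2·wrap2 + 2·C·cosβ = 11·3.2312 + 8·3.0520 + 2·66.9328 = 193.8246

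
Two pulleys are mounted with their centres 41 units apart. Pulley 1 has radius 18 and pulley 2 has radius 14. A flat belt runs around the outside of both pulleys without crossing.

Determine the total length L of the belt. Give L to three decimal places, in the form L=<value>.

L=182.922

open belt: β = asin((r2−r1)/C) = asin(-4/41) = -5.5987°
wrap1 = π − 2β = 191.1975°
wrap2 = π + 2β = 168.8025°
tangent length = C·cosβ = 40.8044
L = r1·wrap1 + r2·wrap2 + 2·C·cosβ = 18·3.3370 + 14·2.9462 + 2·40.8044 = 182.9215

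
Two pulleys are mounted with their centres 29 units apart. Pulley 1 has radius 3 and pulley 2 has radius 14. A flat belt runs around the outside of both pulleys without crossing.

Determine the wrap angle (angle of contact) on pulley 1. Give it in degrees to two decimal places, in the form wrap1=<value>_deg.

wrap1=135.42_deg

open belt: β = asin((r2−r1)/C) = asin(11/29) = 22.2910°
wrap1 = π − 2β = 135.4181°
wrap2 = π + 2β = 224.5819°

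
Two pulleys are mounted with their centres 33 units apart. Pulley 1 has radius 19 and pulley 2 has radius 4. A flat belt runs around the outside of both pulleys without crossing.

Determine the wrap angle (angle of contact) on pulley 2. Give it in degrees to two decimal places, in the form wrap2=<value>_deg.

wrap2=125.93_deg

open belt: β = asin((r2−r1)/C) = asin(-15/33) = -27.0357°
wrap1 = π − 2β = 234.0714°
wrap2 = π + 2β = 125.9286°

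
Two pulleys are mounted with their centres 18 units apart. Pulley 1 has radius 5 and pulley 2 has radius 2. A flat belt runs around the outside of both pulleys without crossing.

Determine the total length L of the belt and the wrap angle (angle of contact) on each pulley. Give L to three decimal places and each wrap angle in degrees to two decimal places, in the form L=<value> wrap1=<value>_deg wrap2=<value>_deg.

L=58.492 wrap1=199.19_deg wrap2=160.81_deg

open belt: β = asin((r2−r1)/C) = asin(-3/18) = -9.5941°
wrap1 = π − 2β = 199.1881°
wrap2 = π + 2β = 160.8119°
tangent length = C·cosβ = 17.7482
L = r1·wrap1 + r2·wrap2 + 2·C·cosβ = 5·3.4765 + 2·2.8067 + 2·17.7482 = 58.4923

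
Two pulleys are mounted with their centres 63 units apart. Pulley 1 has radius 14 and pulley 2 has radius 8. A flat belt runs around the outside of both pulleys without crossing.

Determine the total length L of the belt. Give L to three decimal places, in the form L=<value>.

L=195.687

open belt: β = asin((r2−r1)/C) = asin(-6/63) = -5.4650°
wrap1 = π − 2β = 190.9300°
wrap2 = π + 2β = 169.0700°
tangent length = C·cosβ = 62.7136
L = r1·wrap1 + r2·wrap2 + 2·C·cosβ = 14·3.3324 + 8·2.9508 + 2·62.7136 = 195.6869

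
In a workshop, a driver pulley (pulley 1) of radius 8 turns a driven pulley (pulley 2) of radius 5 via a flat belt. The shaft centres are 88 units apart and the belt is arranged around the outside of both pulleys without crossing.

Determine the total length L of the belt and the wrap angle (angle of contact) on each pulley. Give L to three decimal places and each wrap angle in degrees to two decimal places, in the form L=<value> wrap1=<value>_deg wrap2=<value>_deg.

open belt: β = asin((r2−r1)/C) = asin(-3/88) = -1.9536°
wrap1 = π − 2β = 183.9073°
wrap2 = π + 2β = 176.0927°
tangent length = C·cosβ = 87.9488
L = r1·wrap1 + r2·wrap2 + 2·C·cosβ = 8·3.2098 + 5·3.0734 + 2·87.9488 = 216.9430

L=216.943 wrap1=183.91_deg wrap2=176.09_deg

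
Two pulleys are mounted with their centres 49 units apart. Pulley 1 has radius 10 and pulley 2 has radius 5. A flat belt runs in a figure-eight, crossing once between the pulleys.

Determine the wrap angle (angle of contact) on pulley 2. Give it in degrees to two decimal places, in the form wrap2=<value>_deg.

crossed belt: β = asin((r1+r2)/C) = asin(15/49) = 17.8257°
wrap1 = wrap2 = π + 2β = 215.6514°

wrap2=215.65_deg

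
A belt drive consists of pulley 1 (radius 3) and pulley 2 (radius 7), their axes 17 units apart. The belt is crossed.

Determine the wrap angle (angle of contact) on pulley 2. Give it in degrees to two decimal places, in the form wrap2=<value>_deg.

wrap2=252.06_deg

crossed belt: β = asin((r1+r2)/C) = asin(10/17) = 36.0319°
wrap1 = wrap2 = π + 2β = 252.0638°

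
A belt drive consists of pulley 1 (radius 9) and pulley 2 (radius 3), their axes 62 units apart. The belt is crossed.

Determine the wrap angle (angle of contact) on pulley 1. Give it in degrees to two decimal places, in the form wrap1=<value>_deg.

crossed belt: β = asin((r1+r2)/C) = asin(12/62) = 11.1599°
wrap1 = wrap2 = π + 2β = 202.3199°

wrap1=202.32_deg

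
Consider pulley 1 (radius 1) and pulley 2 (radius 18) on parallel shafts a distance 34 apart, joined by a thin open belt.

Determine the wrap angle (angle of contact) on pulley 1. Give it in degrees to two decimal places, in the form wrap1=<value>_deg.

open belt: β = asin((r2−r1)/C) = asin(17/34) = 30.0000°
wrap1 = π − 2β = 120.0000°
wrap2 = π + 2β = 240.0000°

wrap1=120.00_deg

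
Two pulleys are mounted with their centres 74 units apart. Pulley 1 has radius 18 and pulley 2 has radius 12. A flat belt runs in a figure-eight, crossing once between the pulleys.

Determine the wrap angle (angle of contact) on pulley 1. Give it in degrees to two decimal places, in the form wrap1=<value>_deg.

wrap1=227.83_deg

crossed belt: β = asin((r1+r2)/C) = asin(30/74) = 23.9165°
wrap1 = wrap2 = π + 2β = 227.8331°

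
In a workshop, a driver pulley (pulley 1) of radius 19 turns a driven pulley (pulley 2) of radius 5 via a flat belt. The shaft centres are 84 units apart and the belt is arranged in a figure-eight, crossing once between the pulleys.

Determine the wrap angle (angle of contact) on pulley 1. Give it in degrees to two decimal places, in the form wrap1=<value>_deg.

crossed belt: β = asin((r1+r2)/C) = asin(24/84) = 16.6015°
wrap1 = wrap2 = π + 2β = 213.2031°

wrap1=213.20_deg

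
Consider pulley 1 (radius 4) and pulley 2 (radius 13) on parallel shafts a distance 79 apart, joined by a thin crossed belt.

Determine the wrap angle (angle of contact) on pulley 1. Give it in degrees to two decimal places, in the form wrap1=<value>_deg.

crossed belt: β = asin((r1+r2)/C) = asin(17/79) = 12.4267°
wrap1 = wrap2 = π + 2β = 204.8533°

wrap1=204.85_deg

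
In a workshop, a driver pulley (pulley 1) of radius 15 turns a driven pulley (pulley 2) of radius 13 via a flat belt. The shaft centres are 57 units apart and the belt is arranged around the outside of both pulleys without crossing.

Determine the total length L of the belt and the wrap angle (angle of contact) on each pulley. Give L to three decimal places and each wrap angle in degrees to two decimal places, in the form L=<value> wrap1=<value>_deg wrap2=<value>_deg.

L=202.035 wrap1=184.02_deg wrap2=175.98_deg

open belt: β = asin((r2−r1)/C) = asin(-2/57) = -2.0108°
wrap1 = π − 2β = 184.0216°
wrap2 = π + 2β = 175.9784°
tangent length = C·cosβ = 56.9649
L = r1·wrap1 + r2·wrap2 + 2·C·cosβ = 15·3.2118 + 13·3.0714 + 2·56.9649 = 202.0348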